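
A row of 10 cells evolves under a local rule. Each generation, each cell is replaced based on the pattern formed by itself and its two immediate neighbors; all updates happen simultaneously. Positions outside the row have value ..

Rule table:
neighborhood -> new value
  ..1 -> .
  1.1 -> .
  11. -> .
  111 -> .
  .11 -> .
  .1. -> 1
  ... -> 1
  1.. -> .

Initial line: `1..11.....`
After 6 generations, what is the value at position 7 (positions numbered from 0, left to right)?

.

1.....1111
1.111.....
1.....1111  (repeats generation 1; period 2)
generation 6: 1.111.....
position 7 holds .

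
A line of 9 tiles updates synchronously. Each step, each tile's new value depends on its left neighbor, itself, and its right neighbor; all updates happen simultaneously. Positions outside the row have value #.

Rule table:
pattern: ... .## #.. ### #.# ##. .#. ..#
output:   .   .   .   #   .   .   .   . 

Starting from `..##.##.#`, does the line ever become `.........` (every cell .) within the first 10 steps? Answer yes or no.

.........
all cells are . at step 1

yes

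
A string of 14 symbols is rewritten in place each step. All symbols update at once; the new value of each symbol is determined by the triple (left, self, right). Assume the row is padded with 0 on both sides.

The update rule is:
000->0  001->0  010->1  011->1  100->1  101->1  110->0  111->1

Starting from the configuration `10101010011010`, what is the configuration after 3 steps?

11111101111101

11111111010111
11111110111110
11111101111101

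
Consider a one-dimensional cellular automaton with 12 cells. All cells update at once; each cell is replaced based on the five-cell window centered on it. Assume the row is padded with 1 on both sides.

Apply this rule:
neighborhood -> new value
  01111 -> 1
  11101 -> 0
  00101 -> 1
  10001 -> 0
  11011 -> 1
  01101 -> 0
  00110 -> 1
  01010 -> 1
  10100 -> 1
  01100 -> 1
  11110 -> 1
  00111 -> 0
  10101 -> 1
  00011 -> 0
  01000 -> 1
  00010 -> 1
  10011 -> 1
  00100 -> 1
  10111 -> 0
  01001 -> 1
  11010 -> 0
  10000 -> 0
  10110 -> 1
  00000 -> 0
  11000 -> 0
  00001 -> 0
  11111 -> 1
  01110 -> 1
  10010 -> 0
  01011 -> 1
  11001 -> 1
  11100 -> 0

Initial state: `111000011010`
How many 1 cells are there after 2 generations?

110000010011
100000111101
count of 1: 6

6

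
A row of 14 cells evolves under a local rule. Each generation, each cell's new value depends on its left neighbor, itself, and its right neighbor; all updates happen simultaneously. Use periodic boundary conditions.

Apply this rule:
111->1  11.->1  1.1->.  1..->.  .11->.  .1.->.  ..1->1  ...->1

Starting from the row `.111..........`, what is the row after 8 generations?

1.11.111111111
1..1..11111111
1.1..1.1111111
1...1...111111
1.11..11.11111
1..1.1.1..1111
1.1......1.111
1...11111...11

1...11111...11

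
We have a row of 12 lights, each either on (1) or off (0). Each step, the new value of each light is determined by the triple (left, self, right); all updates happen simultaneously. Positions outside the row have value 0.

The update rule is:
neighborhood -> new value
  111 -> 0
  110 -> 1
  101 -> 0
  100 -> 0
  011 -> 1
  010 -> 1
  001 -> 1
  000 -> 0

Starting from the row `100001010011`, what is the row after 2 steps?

100011010111
100111010101

100111010101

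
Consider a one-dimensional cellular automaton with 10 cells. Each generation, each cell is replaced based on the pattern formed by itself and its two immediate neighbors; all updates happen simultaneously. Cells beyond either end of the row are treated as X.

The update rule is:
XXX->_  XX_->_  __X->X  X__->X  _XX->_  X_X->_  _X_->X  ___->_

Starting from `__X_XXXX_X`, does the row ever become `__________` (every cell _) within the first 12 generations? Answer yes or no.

no

XXX_______
___X_____X
X_XXX___X_
_____X_XX_
X___XX____
_X_X__X__X
_X_XXXXXX_
_X________
_XX______X
___X____X_
X_XXX__XX_
_____XX___
generation 12 is _____XX___, still not uniform _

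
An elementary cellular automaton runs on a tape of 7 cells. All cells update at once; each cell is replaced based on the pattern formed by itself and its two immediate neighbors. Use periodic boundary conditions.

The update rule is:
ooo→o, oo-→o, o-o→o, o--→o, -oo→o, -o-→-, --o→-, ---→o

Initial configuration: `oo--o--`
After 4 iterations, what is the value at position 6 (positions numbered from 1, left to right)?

o

iteration 1: ooo--o-
iteration 2: oooo--o
iteration 3: ooooo-o
iteration 4: ooooooo
position 6 holds o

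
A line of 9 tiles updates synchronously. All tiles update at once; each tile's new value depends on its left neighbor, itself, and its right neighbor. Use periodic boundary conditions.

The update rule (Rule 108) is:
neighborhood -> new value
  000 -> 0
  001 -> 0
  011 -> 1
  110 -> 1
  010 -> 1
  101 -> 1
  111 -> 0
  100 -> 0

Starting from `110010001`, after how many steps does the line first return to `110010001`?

010010001
110010001

2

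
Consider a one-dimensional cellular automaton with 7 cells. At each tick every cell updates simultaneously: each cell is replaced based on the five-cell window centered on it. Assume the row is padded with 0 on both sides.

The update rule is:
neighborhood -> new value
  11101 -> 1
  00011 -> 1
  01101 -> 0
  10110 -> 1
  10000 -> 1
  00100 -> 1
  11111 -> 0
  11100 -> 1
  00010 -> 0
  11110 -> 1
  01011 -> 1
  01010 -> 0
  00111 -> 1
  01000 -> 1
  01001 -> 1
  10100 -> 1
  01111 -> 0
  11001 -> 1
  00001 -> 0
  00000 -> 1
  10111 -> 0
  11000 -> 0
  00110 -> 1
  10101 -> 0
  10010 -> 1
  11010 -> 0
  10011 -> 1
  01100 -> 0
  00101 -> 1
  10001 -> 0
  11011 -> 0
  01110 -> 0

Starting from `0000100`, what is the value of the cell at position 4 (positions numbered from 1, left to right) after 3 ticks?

0

1100111
1011101
1100101
position 4 holds 0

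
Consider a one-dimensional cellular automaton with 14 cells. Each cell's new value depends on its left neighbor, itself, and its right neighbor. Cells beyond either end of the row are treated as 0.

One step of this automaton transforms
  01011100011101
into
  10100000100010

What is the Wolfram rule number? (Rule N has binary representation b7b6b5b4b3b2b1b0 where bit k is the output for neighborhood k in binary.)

34

position 4: 111 → 0  (bit 7 = 0)
position 5: 110 → 0  (bit 6 = 0)
position 2: 101 → 1  (bit 5 = 1)
position 6: 100 → 0  (bit 4 = 0)
position 3: 011 → 0  (bit 3 = 0)
position 1: 010 → 0  (bit 2 = 0)
position 0: 001 → 1  (bit 1 = 1)
position 7: 000 → 0  (bit 0 = 0)
bits b7..b0 = 00100010 = 34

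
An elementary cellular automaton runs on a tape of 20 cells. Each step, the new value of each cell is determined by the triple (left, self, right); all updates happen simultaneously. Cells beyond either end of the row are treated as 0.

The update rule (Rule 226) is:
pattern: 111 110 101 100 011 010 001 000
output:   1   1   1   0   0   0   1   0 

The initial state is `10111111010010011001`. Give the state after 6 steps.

10101010111101000000

01011111100100101010
10101111101001010100
01010111110010101000
10101011110101010000
01010101111010100000
10101010111101000000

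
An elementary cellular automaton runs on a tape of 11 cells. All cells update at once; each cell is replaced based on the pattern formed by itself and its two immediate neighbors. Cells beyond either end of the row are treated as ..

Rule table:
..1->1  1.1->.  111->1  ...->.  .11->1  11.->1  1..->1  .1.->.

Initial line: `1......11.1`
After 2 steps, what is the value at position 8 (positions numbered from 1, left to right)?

.1....111..
1.1..11111.
position 8 holds 1

1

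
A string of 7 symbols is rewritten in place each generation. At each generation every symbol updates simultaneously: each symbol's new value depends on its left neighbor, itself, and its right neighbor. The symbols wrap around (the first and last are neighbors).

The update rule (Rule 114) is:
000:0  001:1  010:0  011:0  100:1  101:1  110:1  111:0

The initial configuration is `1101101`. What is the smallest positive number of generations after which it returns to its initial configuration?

14

generation 1: 0110110
generation 2: 1011011
generation 3: 1101100
generation 4: 0110111
generation 5: 1011001
generation 6: 1101110
generation 7: 0110011
generation 8: 1011101
generation 9: 1100110
generation 10: 0111011
generation 11: 1001101
generation 12: 1110110
generation 13: 0011011
generation 14: 1101101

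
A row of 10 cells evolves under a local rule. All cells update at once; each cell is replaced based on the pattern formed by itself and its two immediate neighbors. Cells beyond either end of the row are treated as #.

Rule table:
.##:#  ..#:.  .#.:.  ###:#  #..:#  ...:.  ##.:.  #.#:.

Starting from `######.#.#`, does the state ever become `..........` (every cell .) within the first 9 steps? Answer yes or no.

no

#####....#
####.#...#
###...#..#
##.#...#.#
#...#....#
.#...#...#
..#...#..#
#..#...#.#
.#..#....#
step 9 is .#..#....#, still not uniform .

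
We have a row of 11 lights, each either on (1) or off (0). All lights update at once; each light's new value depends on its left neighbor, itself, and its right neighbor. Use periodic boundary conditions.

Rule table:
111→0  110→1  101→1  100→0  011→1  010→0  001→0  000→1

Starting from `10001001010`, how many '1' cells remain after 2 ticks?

4

tick 1: 00100000101
tick 2: 00001110010
count of 1: 4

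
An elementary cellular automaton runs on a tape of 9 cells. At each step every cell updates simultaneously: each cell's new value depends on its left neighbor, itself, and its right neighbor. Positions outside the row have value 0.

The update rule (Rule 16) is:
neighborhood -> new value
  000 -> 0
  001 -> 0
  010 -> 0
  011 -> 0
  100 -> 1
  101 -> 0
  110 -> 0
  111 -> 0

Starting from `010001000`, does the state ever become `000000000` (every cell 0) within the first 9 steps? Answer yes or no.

001000100
000100010
000010001
000001000
000000100
000000010
000000001
000000000
all cells are 0 at step 8

yes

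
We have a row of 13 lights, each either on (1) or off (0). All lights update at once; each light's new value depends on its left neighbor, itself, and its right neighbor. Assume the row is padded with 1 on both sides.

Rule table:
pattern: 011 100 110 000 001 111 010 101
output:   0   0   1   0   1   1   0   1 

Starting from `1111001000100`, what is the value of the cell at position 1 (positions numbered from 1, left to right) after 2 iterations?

1

1111010001001
1111100010010
position 1 holds 1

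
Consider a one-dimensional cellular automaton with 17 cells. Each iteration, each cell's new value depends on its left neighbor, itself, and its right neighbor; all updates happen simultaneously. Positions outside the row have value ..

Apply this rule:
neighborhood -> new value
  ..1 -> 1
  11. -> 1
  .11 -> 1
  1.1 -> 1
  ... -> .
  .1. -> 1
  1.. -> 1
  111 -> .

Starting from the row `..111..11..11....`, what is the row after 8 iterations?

iteration 1: .11.1111111111...
iteration 2: 11111........11..
iteration 3: 1...11......1111.
iteration 4: 11.1111....11..11
iteration 5: 1111..11..1111111
iteration 6: 1..11111111.....1
iteration 7: 1111......11...11
iteration 8: 1..11....1111.111

1..11....1111.111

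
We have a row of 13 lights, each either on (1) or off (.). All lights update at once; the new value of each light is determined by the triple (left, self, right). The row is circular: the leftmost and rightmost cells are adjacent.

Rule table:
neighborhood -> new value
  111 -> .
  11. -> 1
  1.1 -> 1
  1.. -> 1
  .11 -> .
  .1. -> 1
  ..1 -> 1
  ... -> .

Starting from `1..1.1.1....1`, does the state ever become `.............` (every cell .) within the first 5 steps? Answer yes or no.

111111111..1.
........11111
1......1....1
11....111..1.
.11..1..11111
step 5 is .11..1..11111, still not uniform .

no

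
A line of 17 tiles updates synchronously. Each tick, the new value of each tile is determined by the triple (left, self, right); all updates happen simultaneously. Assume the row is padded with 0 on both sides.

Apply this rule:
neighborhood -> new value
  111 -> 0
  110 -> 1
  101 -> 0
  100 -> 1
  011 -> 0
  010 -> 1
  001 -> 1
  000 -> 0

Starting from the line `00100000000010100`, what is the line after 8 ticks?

01001010000000101

01110000000110110
10011000001010011
11101100011011101
00100110101000101
01111010101101101
10001010100100101
11011010111111101
01001010000000101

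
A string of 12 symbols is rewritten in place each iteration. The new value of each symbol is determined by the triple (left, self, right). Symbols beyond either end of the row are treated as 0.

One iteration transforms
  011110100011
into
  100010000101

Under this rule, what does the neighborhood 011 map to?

At position 1 the neighborhood is 011; the next row has 0 there.

0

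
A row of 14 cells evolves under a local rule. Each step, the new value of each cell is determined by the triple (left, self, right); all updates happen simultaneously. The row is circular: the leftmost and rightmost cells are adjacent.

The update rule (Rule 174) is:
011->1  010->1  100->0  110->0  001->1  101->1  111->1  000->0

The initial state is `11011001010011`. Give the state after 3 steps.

10110011110111
01100111101111
11001111011110

11001111011110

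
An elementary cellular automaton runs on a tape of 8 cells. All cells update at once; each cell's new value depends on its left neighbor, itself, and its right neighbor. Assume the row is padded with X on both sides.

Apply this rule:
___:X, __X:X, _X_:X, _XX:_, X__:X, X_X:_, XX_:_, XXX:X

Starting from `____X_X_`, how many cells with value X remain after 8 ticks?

5

XXXXX_X_
XXXX__X_
XXX_XXX_
XX___X__
X_XXXXXX
___XXXXX
XXX_XXXX
XX___XXX
count of X: 5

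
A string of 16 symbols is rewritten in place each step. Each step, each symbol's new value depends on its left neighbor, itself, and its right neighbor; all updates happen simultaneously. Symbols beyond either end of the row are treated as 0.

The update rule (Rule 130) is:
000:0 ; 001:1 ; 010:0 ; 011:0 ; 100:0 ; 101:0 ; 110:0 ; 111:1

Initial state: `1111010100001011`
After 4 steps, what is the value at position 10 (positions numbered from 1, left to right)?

0

0110000000010000
1000000000100000
0000000001000000
0000000010000000
position 10 holds 0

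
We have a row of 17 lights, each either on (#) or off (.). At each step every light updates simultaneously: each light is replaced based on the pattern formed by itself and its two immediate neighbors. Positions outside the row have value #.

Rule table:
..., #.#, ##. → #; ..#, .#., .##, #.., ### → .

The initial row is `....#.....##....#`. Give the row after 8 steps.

step 1: .##...###..#.##..
step 2: #.#.#...#...#.#..
step 3: ##.#..#...#..#...
step 4: .##.....#......#.
step 5: #.#.###...####..#
step 6: ##.#..#.#....#...
step 7: .##....#..##...#.
step 8: #.#.##.....#.#..#

#.#.##.....#.#..#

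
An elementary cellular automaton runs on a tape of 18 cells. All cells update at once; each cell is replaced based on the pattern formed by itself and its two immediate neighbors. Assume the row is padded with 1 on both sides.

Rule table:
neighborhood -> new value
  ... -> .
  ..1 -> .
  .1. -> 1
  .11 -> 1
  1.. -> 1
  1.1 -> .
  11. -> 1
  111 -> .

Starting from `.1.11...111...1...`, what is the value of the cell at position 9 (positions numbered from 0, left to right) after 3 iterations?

.

.1.111..1.11..11..
.1.1.11.1.111.111.
.1.1.11.1.1.1.1.1.
position 9 holds .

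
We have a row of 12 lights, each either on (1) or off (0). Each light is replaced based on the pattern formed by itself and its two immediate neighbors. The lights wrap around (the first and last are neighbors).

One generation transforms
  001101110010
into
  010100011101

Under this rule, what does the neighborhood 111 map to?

0

At position 6 the neighborhood is 111; the next row has 0 there.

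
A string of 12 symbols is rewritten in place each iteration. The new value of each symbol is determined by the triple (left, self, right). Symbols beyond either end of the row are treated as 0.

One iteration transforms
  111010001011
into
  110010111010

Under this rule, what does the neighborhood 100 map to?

0

At position 5 the neighborhood is 100; the next row has 0 there.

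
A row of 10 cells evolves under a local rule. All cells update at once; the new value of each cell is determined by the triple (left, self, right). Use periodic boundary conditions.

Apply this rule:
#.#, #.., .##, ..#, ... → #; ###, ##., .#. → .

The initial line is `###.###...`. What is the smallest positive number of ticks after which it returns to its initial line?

20

tick 1: #..##..###
tick 2: .###.###..
tick 3: ##..##..##
tick 4: ..###.###.
tick 5: ###..##..#
tick 6: ...###.###
tick 7: ####..##..
tick 8: #...###.##
tick 9: .####..##.
tick 10: ##...###.#
tick 11: ..####..##
tick 12: ###...###.
tick 13: #..####..#
tick 14: .###...###
tick 15: ##..####..
tick 16: #.###...##
tick 17: .##..####.
tick 18: ##.###...#
tick 19: ..##..####
tick 20: ###.###...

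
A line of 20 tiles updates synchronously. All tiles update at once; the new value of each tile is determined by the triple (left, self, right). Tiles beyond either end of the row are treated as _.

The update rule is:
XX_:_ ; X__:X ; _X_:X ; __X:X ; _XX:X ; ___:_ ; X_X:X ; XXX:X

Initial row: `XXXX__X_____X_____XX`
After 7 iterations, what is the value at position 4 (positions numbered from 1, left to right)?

X

XXX_XXXX___XXX___XX_
XX_XXXX_X_XXX_X_XX_X
X_XXXX_XXXXX_XXXX_XX
XXXXX_XXXXX_XXXX_XX_
XXXX_XXXXX_XXXX_XX_X
XXX_XXXXX_XXXX_XX_XX
XX_XXXXX_XXXX_XX_XX_
position 4 holds X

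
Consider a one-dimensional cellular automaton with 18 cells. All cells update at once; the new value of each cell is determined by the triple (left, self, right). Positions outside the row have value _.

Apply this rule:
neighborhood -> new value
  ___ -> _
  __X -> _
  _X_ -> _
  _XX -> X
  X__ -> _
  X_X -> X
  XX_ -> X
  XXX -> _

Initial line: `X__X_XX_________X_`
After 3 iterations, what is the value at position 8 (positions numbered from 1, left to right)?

iteration 1: ____XXX___________
iteration 2: ____X_X___________
iteration 3: _____X____________
position 8 holds _

_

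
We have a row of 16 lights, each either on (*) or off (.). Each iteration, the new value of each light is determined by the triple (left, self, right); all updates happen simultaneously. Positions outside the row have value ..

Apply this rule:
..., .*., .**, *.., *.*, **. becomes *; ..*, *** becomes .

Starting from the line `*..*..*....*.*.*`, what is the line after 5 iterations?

**.**.****.*****
*******..***...*
*.....**.*.***.*
*****.******.***
*...***....***.*

*...***....***.*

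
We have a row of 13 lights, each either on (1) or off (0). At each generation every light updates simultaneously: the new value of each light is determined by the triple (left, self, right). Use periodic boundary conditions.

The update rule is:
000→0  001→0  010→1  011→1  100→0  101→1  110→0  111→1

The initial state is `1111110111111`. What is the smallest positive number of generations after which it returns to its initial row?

13

generation 1: 1111101111111
generation 2: 1111011111111
generation 3: 1110111111111
generation 4: 1101111111111
generation 5: 1011111111111
generation 6: 0111111111111
generation 7: 1111111111110
generation 8: 1111111111101
generation 9: 1111111111011
generation 10: 1111111110111
generation 11: 1111111101111
generation 12: 1111111011111
generation 13: 1111110111111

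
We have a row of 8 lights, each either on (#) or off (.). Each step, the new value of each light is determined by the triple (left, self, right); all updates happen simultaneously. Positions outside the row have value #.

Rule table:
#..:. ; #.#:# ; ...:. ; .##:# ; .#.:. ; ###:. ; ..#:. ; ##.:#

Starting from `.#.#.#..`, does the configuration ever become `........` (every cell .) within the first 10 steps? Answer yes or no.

yes

#.#.#...
##.#....
.##.....
###.....
..#.....
........
all cells are . at step 6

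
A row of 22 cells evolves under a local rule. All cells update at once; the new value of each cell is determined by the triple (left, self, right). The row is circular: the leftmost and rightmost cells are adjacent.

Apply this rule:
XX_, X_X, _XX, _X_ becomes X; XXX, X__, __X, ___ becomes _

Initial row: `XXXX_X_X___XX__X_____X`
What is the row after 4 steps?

___XXXXX___XX__X_____X
___X___X___XX__X_____X
___X___X___XX__X_____X  (fixed point — unchanged through step 4)

___X___X___XX__X_____X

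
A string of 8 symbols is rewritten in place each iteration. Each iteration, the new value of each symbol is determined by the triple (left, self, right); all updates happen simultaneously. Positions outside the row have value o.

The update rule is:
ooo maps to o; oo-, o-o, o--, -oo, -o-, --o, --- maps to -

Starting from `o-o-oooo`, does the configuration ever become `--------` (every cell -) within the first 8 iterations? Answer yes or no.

-----ooo
------oo
-------o
--------
all cells are - at iteration 4

yes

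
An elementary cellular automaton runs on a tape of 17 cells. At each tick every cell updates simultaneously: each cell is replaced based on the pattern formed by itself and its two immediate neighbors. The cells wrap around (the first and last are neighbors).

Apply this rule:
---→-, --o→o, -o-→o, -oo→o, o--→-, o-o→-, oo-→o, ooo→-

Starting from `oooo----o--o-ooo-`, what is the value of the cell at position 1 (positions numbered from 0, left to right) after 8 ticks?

o--o---oo-oo-o-o-
o-oo--ooo-oo-o-o-
o-oo-oo-o-oo-o-o-
o-oo-oo-o-oo-o-o-  (fixed point — unchanged through tick 8)
position 1 holds -

-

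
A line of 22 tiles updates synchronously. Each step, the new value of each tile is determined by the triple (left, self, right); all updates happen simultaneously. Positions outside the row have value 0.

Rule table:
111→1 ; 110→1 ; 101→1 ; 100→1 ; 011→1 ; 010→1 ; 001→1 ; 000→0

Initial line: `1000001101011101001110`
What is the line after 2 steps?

1110111111111111111111

1100011111111111111111
1110111111111111111111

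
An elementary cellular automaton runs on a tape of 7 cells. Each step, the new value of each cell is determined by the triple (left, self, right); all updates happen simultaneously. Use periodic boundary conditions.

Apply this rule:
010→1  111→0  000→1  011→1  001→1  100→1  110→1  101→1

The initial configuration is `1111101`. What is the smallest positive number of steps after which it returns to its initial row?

0000111
1111101

2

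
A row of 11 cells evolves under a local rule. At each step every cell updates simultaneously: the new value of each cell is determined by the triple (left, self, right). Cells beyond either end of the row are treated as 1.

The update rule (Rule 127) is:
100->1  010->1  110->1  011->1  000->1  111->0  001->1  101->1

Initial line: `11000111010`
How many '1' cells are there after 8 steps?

5

01111101111
11000111000
01111101111  (repeats step 1; period 2)
step 8: 11000111000
count of 1: 5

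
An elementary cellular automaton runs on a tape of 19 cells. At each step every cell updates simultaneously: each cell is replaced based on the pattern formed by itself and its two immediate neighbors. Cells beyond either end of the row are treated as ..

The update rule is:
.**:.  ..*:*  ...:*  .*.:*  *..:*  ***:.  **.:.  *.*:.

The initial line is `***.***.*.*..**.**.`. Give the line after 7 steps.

........*.***.....*
*********....******
.........****......
*********....******  (repeats step 2; period 2)
step 7: .........****......

.........****......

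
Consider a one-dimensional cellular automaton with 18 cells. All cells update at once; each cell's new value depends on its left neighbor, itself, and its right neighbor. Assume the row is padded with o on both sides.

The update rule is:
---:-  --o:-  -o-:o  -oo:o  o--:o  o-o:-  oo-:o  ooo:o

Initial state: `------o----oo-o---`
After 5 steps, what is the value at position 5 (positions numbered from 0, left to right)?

o-----oo---oo-oo--
oo----ooo--oo-ooo-
ooo---oooo-oo-ooo-
oooo--oooo-oo-ooo-
ooooo-oooo-oo-ooo-
position 5 holds -

-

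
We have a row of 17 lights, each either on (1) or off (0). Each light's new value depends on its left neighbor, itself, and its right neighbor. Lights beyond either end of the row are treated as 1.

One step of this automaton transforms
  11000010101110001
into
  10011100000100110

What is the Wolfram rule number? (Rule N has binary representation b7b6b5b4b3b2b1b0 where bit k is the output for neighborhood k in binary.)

position 0: 111 → 1  (bit 7 = 1)
position 1: 110 → 0  (bit 6 = 0)
position 7: 101 → 0  (bit 5 = 0)
position 2: 100 → 0  (bit 4 = 0)
position 10: 011 → 0  (bit 3 = 0)
position 6: 010 → 0  (bit 2 = 0)
position 5: 001 → 1  (bit 1 = 1)
position 3: 000 → 1  (bit 0 = 1)
bits b7..b0 = 10000011 = 131

131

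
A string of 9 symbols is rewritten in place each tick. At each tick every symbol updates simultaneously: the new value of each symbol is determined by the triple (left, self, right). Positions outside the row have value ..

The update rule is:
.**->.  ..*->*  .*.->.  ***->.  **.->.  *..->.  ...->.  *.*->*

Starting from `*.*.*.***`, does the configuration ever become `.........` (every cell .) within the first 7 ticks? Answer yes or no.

yes

tick 1: .*.*.*...
tick 2: *.*.*....
tick 3: .*.*.....
tick 4: *.*......
tick 5: .*.......
tick 6: *........
tick 7: .........
all cells are . at tick 7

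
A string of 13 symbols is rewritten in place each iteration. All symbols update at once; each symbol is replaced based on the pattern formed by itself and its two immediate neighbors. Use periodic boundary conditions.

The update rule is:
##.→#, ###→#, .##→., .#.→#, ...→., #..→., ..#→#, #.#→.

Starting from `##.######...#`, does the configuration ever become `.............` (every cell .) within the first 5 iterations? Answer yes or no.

no

##..#####..#.
.#.#.####.##.
##.#..###..#.
.#.#.#.##.##.
##.#.#..#..#.
iteration 5 is ##.#.#..#..#., still not uniform .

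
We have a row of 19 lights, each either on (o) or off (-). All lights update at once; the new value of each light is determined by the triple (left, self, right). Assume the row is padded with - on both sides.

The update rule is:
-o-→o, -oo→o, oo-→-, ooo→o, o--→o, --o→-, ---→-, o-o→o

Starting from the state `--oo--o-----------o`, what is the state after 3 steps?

step 1: --o-o-oo----------o
step 2: --ooooo-o---------o
step 3: --oooo-ooo--------o

--oooo-ooo--------o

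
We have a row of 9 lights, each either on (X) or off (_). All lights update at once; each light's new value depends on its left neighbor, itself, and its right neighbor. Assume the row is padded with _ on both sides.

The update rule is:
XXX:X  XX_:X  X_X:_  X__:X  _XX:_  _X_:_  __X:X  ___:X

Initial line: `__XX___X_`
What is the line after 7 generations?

XX_XXXX_X
_X__XXX__
X_XX_XXXX
___X__XXX
XXX_XX_XX
_XX__X__X
X_XXX_XX_

X_XXX_XX_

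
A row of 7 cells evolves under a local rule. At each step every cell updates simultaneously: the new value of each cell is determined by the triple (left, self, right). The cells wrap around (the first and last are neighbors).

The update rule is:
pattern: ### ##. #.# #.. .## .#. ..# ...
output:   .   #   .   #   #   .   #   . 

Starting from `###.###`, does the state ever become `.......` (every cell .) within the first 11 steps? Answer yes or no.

no

..#.#..
.#...#.
#.#.#.#
#.....#
##...##
.##.##.
###.###  (repeats step 0; period 7)
step 11: #.....#
step 11 is #.....#, still not uniform .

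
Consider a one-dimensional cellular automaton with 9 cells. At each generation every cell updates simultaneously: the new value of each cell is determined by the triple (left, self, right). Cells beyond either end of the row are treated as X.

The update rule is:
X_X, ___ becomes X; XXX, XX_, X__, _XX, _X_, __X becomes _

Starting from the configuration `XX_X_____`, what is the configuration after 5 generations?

__XXXXXX_

generation 1: __X__XXX_
generation 2: ________X
generation 3: _XXXXXX__
generation 4: X________
generation 5: __XXXXXX_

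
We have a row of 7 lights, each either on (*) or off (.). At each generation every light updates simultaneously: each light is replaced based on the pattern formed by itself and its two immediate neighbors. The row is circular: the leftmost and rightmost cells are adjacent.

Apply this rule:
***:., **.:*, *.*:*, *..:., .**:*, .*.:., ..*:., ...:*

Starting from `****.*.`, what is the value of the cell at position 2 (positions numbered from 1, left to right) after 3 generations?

generation 1: *..**.*
generation 2: *..****
generation 3: *..*...
position 2 holds .

.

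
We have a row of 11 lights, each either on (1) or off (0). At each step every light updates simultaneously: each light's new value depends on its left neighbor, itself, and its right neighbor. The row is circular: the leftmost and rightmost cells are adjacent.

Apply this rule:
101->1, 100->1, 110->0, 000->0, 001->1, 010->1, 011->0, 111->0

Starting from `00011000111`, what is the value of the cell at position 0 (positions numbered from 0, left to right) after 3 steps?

0

10100101000
11111111101
00000000010
position 0 holds 0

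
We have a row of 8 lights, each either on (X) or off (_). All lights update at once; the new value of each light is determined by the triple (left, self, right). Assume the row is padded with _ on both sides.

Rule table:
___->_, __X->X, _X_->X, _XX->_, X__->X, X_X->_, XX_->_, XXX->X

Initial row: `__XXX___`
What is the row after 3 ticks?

___X___X

_X_X_X__
XX_X_XX_
___X___X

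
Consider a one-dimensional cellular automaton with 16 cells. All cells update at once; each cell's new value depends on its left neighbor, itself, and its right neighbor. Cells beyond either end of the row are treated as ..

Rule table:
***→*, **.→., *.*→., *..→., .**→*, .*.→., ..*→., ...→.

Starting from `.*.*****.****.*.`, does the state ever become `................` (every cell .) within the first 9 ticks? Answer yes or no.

yes

...****..***....
...***...**.....
...**....*......
...*............
................
all cells are . at tick 5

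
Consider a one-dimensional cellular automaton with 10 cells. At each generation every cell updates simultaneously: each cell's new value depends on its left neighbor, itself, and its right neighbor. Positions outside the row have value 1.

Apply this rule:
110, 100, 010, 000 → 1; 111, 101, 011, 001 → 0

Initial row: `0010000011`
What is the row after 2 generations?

1000001110

generation 1: 1011111000
generation 2: 1000001110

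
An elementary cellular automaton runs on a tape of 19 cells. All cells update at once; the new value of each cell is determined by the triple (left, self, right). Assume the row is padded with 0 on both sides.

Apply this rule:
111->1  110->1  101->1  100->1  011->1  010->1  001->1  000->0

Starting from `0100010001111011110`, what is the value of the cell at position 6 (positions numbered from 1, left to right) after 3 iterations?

1110111011111111111
1111111111111111111
1111111111111111111
position 6 holds 1

1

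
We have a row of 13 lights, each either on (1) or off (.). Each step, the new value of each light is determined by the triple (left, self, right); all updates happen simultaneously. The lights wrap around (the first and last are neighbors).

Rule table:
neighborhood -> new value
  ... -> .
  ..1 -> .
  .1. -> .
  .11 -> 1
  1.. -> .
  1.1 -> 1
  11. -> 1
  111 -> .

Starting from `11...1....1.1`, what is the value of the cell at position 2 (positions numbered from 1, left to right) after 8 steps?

.

.1.........11
1..........11
1..........1.
............1
.............
.............  (fixed point — unchanged through step 8)
position 2 holds .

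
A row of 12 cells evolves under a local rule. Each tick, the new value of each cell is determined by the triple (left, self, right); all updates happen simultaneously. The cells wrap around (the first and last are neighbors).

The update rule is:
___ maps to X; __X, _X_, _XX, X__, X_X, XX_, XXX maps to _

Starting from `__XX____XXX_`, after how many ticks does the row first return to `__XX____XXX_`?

X____XX_____
__XX____XXX_

2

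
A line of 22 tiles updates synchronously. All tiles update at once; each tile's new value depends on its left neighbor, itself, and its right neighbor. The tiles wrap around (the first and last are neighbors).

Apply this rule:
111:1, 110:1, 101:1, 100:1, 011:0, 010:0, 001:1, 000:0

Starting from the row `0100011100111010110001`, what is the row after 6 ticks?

1010101111011101011010
0101010111101110101101
1010101011110111010110
0101010101111011101011
1010101010111101110101
1101010101011110111010

1101010101011110111010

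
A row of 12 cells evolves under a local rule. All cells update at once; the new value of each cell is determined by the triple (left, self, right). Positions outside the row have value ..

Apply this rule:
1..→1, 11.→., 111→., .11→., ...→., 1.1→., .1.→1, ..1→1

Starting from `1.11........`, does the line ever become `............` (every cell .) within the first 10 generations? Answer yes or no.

generation 1: 1...1.......
generation 2: 11.111......
generation 3: ......1.....
generation 4: .....111....
generation 5: ....1...1...
generation 6: ...111.111..
generation 7: ..1.......1.
generation 8: .111.....111
generation 9: 1...1...1...
generation 10: 11.111.111..
generation 10 is 11.111.111.., still not uniform .

no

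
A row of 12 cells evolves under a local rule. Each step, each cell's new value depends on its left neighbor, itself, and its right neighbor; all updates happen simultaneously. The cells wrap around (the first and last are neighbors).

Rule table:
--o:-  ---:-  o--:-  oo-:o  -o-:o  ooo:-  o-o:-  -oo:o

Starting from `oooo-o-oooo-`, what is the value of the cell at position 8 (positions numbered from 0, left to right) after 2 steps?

-

o--o-o-o--o-
o--o-o-o--o-
position 8 holds -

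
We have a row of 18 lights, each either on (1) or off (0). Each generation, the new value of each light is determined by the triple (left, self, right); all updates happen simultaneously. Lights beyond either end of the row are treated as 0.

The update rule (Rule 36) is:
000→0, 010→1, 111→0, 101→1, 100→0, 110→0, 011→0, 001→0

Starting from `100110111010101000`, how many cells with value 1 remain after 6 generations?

100001000111111000
100001000000000000
100001000000000000  (fixed point — unchanged through generation 6)
count of 1: 2

2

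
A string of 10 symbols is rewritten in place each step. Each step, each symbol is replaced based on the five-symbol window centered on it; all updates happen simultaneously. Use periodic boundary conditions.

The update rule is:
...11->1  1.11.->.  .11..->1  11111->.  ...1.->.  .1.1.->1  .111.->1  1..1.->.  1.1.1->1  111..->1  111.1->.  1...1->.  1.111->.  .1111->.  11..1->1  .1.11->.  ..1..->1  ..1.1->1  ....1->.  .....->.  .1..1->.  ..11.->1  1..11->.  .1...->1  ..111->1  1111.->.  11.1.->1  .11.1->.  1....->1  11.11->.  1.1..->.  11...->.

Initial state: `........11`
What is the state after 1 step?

.1.....111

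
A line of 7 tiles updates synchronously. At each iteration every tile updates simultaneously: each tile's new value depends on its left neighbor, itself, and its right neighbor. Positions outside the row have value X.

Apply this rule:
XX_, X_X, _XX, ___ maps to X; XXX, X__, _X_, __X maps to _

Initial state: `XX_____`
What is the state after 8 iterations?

_X_XXX_
X_XX_XX
XXXXXX_
_____XX
_XXX_X_
XX_XX_X
_XXXXXX
XX_____

XX_____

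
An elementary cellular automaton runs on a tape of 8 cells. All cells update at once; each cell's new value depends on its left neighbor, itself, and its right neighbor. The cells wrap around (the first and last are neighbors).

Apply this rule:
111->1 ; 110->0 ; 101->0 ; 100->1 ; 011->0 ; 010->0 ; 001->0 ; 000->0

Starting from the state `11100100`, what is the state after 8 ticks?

tick 1: 01010010
tick 2: 00001001
tick 3: 10000100
tick 4: 01000010
tick 5: 00100001
tick 6: 10010000
tick 7: 01001000
tick 8: 00100100

00100100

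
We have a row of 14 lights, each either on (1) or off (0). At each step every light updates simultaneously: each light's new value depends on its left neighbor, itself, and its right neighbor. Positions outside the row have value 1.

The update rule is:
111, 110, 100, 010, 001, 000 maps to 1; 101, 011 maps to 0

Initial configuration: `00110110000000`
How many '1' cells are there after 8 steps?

11010011111111
11011101111111
11001100111111
11110111011111
11110011001111
11111101110111
11111100110011
11111111011101
count of 1: 12

12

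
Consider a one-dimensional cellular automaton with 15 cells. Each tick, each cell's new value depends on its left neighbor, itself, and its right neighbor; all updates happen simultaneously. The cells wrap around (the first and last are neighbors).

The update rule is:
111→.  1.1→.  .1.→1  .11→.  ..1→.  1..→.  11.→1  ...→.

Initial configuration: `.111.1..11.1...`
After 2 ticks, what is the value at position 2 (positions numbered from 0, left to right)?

.

tick 1: ...1.1...1.1...
tick 2: ...1.1...1.1...
position 2 holds .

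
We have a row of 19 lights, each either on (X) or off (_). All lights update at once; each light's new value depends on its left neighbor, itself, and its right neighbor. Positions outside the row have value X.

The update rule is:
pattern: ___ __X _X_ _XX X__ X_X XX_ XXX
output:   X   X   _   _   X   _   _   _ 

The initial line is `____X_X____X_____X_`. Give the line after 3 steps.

XXXX___XXXXXXXXXX__

step 1: XXXX___XXXX_XXXXX__
step 2: ____XXX__________XX
step 3: XXXX___XXXXXXXXXX__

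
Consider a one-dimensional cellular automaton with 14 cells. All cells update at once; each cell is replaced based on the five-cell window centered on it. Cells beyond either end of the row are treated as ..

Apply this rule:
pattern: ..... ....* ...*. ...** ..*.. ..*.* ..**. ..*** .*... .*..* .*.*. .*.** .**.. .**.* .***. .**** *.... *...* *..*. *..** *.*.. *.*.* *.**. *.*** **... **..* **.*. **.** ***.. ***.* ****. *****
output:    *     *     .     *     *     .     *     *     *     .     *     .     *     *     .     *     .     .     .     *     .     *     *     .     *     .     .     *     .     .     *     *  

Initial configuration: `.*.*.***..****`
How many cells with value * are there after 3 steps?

9

..**.....****.
*****.******.*
****.*.****...
count of *: 9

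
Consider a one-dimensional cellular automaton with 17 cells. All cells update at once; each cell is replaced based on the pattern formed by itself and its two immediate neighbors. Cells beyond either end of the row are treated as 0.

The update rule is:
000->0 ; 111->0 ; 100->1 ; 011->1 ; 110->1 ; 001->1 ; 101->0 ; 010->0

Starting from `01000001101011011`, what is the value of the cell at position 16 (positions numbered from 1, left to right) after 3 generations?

1

generation 1: 10100011100011011
generation 2: 00010110110111011
generation 3: 00100110110101011
position 16 holds 1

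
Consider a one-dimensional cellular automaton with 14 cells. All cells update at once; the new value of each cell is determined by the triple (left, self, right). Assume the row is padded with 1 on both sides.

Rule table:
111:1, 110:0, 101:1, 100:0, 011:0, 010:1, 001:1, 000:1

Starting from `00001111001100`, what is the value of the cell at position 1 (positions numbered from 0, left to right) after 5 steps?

1

01110110010001
10101000110110
01111011001001
10110100011010
01001101100111
position 1 holds 1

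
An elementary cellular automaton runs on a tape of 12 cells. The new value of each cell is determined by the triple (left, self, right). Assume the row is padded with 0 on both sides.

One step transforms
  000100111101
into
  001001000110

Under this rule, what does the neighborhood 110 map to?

1

At position 9 the neighborhood is 110; the next row has 1 there.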